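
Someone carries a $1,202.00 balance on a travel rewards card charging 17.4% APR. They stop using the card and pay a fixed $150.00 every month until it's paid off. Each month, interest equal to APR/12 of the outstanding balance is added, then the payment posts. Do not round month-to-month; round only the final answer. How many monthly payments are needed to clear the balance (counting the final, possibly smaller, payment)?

9 months

Monthly rate r = 17.4%/12 = 1.45% = 0.0145.
Recurrence: B ← B·(1+r) − $150.00.
Month 1: interest $17.43; balance after payment $1,069.43.
Month 2: interest $15.51; balance after payment $934.94.
Closed form: n = −ln(1 − rB₀/P)/ln(1+r) = −ln(0.88381)/ln(1.0145) ≈ 8.580, so the balance reaches zero during payment 9.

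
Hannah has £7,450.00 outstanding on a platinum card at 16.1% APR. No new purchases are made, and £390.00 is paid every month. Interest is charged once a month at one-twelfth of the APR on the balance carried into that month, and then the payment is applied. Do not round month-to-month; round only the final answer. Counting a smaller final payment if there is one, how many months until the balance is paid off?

Monthly rate r = 16.1%/12 = 1.34167% = 0.0134167.
Recurrence: B ← B·(1+r) − £390.00.
Month 1: interest £99.95; balance after payment £7,159.95.
Month 2: interest £96.06; balance after payment £6,866.02.
Closed form: n = −ln(1 − rB₀/P)/ln(1+r) = −ln(0.74371)/ln(1.01342) ≈ 22.218, so the balance reaches zero during payment 23.

23 payments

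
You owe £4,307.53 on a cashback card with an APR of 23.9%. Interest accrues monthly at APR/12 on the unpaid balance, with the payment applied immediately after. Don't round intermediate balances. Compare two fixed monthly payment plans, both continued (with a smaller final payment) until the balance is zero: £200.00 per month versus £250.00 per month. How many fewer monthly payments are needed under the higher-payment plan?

Monthly rate r = 23.9%/12 = 1.99167% = 0.0199167.
At £200.00/mo: n = ⌈−ln(1 − rB₀/P)/ln(1+r)⌉ = 29 payments (last £82.69); total interest = total paid − £4,307.53 = £1,375.16.
At £250.00/mo: 22 payments (last £78.94); total interest £1,021.41.
Payments saved = 29 − 22 = 7.

7 fewer payments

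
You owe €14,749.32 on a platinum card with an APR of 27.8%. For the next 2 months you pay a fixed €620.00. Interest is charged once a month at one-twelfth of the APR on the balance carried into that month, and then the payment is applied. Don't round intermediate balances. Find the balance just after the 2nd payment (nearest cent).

€14,186.26

Monthly rate r = 27.8%/12 = 2.31667% = 0.0231667.
Each month: B ← B·(1+r) − €620.00.
Month 1: interest €341.69; balance after payment €14,471.01.
Month 2: interest €335.25; balance after payment €14,186.26.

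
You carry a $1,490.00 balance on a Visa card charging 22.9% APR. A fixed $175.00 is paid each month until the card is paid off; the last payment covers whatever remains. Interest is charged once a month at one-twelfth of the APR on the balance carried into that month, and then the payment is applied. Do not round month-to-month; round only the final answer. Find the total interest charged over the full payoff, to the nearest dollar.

$152

Monthly rate r = 22.9%/12 = 1.90833% = 0.0190833.
Payoff takes n = ⌈−ln(1 − rB₀/P)/ln(1+r)⌉ = ⌈9.380⌉ = 10 payments; the last is $66.85.
Total paid = 9·$175.00 + $66.85 = $1,641.85.
Total interest = total paid − principal = $1,641.85 − $1,490.00 = $151.85.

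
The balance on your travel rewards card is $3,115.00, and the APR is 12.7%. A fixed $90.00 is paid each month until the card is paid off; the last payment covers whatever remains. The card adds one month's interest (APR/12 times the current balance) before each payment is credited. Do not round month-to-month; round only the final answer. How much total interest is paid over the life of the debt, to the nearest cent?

$784.93

Monthly rate r = 12.7%/12 = 1.05833% = 0.0105833.
Payoff takes n = ⌈−ln(1 − rB₀/P)/ln(1+r)⌉ = ⌈43.331⌉ = 44 payments; the last is $29.93.
Total paid = 43·$90.00 + $29.93 = $3,899.93.
Total interest = total paid − principal = $3,899.93 − $3,115.00 = $784.93.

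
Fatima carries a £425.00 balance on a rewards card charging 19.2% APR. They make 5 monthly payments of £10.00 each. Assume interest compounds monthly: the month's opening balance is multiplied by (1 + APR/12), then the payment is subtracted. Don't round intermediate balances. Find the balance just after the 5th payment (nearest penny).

Monthly rate r = 19.2%/12 = 1.6% = 0.016.
Each month: B ← B·(1+r) − £10.00.
Month 1: interest £6.80; balance after payment £421.80.
Month 2: interest £6.75; balance after payment £418.55.
Month 3: interest £6.70; balance after payment £415.25.
Month 4: interest £6.64; balance after payment £411.89.
Month 5: interest £6.59; balance after payment £408.48.

£408.48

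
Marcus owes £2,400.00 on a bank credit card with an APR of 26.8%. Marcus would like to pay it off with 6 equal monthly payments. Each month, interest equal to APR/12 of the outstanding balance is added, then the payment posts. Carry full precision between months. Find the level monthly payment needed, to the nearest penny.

Monthly rate r = 26.8%/12 = 2.23333% = 0.0223333.
Level-payment amortization: P = B₀·r / (1 − (1+r)^(−n)) = 2400.00·0.0223333 / (1 − 1.02233^(−6)).
Denominator 1 − (1+r)^(−6) = 0.12411947.
P = 53.6 / 0.12411947 ≈ 431.84.

£431.84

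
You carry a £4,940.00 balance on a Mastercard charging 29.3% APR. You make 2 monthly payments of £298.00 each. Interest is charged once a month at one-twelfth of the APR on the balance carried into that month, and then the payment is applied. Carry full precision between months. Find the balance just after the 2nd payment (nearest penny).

£4,580.91

Monthly rate r = 29.3%/12 = 2.44167% = 0.0244167.
Each month: B ← B·(1+r) − £298.00.
Month 1: interest £120.62; balance after payment £4,762.62.
Month 2: interest £116.29; balance after payment £4,580.91.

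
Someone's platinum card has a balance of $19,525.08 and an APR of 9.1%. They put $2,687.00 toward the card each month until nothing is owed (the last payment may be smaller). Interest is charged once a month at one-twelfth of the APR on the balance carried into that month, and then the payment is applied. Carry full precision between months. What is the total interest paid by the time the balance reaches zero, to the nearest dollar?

Monthly rate r = 9.1%/12 = 0.758333% = 0.00758333.
Payoff takes n = ⌈−ln(1 − rB₀/P)/ln(1+r)⌉ = ⌈7.503⌉ = 8 payments; the last is $1,353.25.
Total paid = 7·$2,687.00 + $1,353.25 = $20,162.25.
Total interest = total paid − principal = $20,162.25 − $19,525.08 = $637.17.

$637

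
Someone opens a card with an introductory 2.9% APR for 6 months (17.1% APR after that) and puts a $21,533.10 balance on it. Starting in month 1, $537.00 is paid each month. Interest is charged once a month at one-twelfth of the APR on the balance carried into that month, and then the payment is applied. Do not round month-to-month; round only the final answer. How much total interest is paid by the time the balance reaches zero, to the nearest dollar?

$7,522

Promo months 1–6 at r₀ = 2.9%/12 = 0.00241667; months 7+ at r₁ = 17.1%/12 = 0.01425.
After month 6: iterate B ← B·(1+r₀) − $537.00 for 6 months → $18,605.69.
Then at r₁ with $537.00/mo: n₂ = −ln(1 − r₁·B/P)/ln(1+r₁) ≈ 48.11 → 49 more payments.
Total paid = 54·$537.00 + $57.52 = $29,055.52; interest = $29,055.52 − $21,533.10 = $7,522.42.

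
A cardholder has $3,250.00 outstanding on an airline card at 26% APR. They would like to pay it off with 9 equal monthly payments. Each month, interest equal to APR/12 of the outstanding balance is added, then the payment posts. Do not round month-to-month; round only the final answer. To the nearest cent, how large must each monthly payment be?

Monthly rate r = 26%/12 = 2.16667% = 0.0216667.
Level-payment amortization: P = B₀·r / (1 − (1+r)^(−n)) = 3250.00·0.0216667 / (1 − 1.02167^(−9)).
Denominator 1 − (1+r)^(−9) = 0.175450025.
P = 70.4167 / 0.175450025 ≈ 401.35.

$401.35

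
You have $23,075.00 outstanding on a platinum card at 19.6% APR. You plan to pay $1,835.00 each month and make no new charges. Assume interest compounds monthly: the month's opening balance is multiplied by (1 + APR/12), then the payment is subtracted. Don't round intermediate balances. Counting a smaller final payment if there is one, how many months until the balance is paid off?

15 months

Monthly rate r = 19.6%/12 = 1.63333% = 0.0163333.
Recurrence: B ← B·(1+r) − $1,835.00.
Month 1: interest $376.89; balance after payment $21,616.89.
Month 2: interest $353.08; balance after payment $20,134.97.
Closed form: n = −ln(1 − rB₀/P)/ln(1+r) = −ln(0.79461)/ln(1.01633) ≈ 14.190, so the balance reaches zero during payment 15.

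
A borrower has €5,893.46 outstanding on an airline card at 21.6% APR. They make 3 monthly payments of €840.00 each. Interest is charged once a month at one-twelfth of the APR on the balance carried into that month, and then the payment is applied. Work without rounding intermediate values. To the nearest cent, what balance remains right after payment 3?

Monthly rate r = 21.6%/12 = 1.8% = 0.018.
Each month: B ← B·(1+r) − €840.00.
Month 1: interest €106.08; balance after payment €5,159.54.
Month 2: interest €92.87; balance after payment €4,412.41.
Month 3: interest €79.42; balance after payment €3,651.84.

€3,651.84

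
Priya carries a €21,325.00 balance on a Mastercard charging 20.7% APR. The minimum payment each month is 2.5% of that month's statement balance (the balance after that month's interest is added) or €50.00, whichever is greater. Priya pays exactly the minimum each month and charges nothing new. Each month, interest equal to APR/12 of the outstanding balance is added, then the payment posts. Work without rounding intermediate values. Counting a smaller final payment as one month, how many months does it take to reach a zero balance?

Monthly rate r = 20.7%/12 = 1.725% = 0.01725.
While 2.5% of the post-interest balance exceeds €50.00, each month B ← (B·(1+r))·(1 − 0.025), i.e. B shrinks by the factor (1+r)·0.975 = 0.99182.
This holds for months 1–291. Entering month 292 the balance is €1,952.96; 2.5% of the post-interest balance is now below €50.00, so the flat €50.00 minimum applies from here.
From month 292 a fixed €50.00 at rate r clears €1,952.96 in 66 more payments. Total: 291 + 66 = 357 months.

357 months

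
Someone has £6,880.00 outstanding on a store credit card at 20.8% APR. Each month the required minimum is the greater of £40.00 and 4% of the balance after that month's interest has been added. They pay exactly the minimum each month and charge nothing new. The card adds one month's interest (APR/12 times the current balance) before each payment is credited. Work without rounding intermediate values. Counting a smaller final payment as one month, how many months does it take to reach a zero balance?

115 months

Monthly rate r = 20.8%/12 = 1.73333% = 0.0173333.
While 4% of the post-interest balance exceeds £40.00, each month B ← (B·(1+r))·(1 − 0.04), i.e. B shrinks by the factor (1+r)·0.96 = 0.97664.
This holds for months 1–83. Entering month 84 the balance is £967.28; 4% of the post-interest balance is now below £40.00, so the flat £40.00 minimum applies from here.
From month 84 a fixed £40.00 at rate r clears £967.28 in 32 more payments. Total: 83 + 32 = 115 months.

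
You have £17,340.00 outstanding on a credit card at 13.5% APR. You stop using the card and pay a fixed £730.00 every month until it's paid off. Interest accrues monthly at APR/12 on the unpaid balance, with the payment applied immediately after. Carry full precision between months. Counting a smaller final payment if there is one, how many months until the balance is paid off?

28 months

Monthly rate r = 13.5%/12 = 1.125% = 0.01125.
Recurrence: B ← B·(1+r) − £730.00.
Month 1: interest £195.07; balance after payment £16,805.08.
Month 2: interest £189.06; balance after payment £16,264.13.
Closed form: n = −ln(1 − rB₀/P)/ln(1+r) = −ln(0.73277)/ln(1.01125) ≈ 27.792, so the balance reaches zero during payment 28.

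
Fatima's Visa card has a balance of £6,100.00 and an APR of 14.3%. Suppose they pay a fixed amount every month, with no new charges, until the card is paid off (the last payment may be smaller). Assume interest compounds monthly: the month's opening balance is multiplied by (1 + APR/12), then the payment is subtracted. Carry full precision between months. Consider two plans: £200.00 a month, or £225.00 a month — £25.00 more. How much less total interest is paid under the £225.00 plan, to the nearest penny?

£215.11

Monthly rate r = 14.3%/12 = 1.19167% = 0.0119167.
At £200.00/mo: n = ⌈−ln(1 − rB₀/P)/ln(1+r)⌉ = 39 payments (last £26.29); total interest = total paid − £6,100.00 = £1,526.29.
At £225.00/mo: 33 payments (last £211.18); total interest £1,311.18.
Interest saved = £1,526.29 − £1,311.18 = £215.11.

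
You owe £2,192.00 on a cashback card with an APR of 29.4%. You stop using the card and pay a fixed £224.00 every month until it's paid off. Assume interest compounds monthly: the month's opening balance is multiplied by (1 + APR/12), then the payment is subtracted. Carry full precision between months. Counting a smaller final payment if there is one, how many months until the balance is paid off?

12 months

Monthly rate r = 29.4%/12 = 2.45% = 0.0245.
Recurrence: B ← B·(1+r) − £224.00.
Month 1: interest £53.70; balance after payment £2,021.70.
Month 2: interest £49.53; balance after payment £1,847.24.
Closed form: n = −ln(1 − rB₀/P)/ln(1+r) = −ln(0.76025)/ln(1.0245) ≈ 11.325, so the balance reaches zero during payment 12.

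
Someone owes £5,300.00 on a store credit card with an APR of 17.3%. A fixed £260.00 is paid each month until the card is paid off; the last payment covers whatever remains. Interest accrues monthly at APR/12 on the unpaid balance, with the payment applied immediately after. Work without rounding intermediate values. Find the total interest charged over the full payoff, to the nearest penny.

Monthly rate r = 17.3%/12 = 1.44167% = 0.0144167.
Payoff takes n = ⌈−ln(1 − rB₀/P)/ln(1+r)⌉ = ⌈24.310⌉ = 25 payments; the last is £81.01.
Total paid = 24·£260.00 + £81.01 = £6,321.01.
Total interest = total paid − principal = £6,321.01 − £5,300.00 = £1,021.01.

£1,021.01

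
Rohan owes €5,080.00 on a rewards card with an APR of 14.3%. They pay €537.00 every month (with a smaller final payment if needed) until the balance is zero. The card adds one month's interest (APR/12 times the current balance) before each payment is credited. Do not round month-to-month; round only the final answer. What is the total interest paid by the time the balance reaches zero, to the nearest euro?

€342

Monthly rate r = 14.3%/12 = 1.19167% = 0.0119167.
Payoff takes n = ⌈−ln(1 − rB₀/P)/ln(1+r)⌉ = ⌈10.097⌉ = 11 payments; the last is €52.19.
Total paid = 10·€537.00 + €52.19 = €5,422.19.
Total interest = total paid − principal = €5,422.19 − €5,080.00 = €342.19.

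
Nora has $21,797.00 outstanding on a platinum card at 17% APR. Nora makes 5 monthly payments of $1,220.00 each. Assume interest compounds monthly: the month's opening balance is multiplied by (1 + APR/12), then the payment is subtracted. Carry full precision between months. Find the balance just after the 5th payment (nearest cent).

Monthly rate r = 17%/12 = 1.41667% = 0.0141667.
Each month: B ← B·(1+r) − $1,220.00.
Month 1: interest $308.79; balance after payment $20,885.79.
Month 2: interest $295.88; balance after payment $19,961.67.
Month 3: interest $282.79; balance after payment $19,024.46.
Month 4: interest $269.51; balance after payment $18,073.98.
Month 5: interest $256.05; balance after payment $17,110.02.

$17,110.02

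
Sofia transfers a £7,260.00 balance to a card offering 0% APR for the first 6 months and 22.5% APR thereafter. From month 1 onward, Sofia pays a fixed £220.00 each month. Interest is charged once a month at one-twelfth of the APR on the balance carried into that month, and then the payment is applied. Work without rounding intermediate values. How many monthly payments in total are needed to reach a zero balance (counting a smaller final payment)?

44 payments

Promo months 1–6 at r₀ = 0%/12 = 0; months 7+ at r₁ = 22.5%/12 = 0.01875.
After month 6 (no interest yet): B = £7,260.00 − 6·£220.00 = £5,940.00.
Then at r₁ with £220.00/mo: n₂ = −ln(1 − r₁·B/P)/ln(1+r₁) ≈ 37.99 → 38 more payments.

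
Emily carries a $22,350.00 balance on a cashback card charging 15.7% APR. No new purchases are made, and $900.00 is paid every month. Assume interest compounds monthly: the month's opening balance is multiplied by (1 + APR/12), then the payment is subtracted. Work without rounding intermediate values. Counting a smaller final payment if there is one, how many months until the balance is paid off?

31 months

Monthly rate r = 15.7%/12 = 1.30833% = 0.0130833.
Recurrence: B ← B·(1+r) − $900.00.
Month 1: interest $292.41; balance after payment $21,742.41.
Month 2: interest $284.46; balance after payment $21,126.88.
Closed form: n = −ln(1 − rB₀/P)/ln(1+r) = −ln(0.6751)/ln(1.01308) ≈ 30.226, so the balance reaches zero during payment 31.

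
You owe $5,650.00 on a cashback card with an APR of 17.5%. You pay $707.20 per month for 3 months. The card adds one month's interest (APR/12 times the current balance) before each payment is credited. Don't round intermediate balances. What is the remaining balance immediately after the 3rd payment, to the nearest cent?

$3,748.12

Monthly rate r = 17.5%/12 = 1.45833% = 0.0145833.
Each month: B ← B·(1+r) − $707.20.
Month 1: interest $82.40; balance after payment $5,025.20.
Month 2: interest $73.28; balance after payment $4,391.28.
Month 3: interest $64.04; balance after payment $3,748.12.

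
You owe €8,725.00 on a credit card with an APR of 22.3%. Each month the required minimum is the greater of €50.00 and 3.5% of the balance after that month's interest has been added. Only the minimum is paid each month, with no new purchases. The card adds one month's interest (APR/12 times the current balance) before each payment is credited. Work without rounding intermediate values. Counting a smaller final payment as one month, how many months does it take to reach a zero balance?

Monthly rate r = 22.3%/12 = 1.85833% = 0.0185833.
While 3.5% of the post-interest balance exceeds €50.00, each month B ← (B·(1+r))·(1 − 0.035), i.e. B shrinks by the factor (1+r)·0.965 = 0.98293.
This holds for months 1–107. Entering month 108 the balance is €1,382.99; 3.5% of the post-interest balance is now below €50.00, so the flat €50.00 minimum applies from here.
From month 108 a fixed €50.00 at rate r clears €1,382.99 in 40 more payments. Total: 107 + 40 = 147 months.

147 months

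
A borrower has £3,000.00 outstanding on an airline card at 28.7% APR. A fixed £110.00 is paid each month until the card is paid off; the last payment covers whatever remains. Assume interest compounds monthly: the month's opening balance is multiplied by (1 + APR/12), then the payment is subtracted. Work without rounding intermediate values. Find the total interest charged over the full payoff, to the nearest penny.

£1,916.56

Monthly rate r = 28.7%/12 = 2.39167% = 0.0239167.
Payoff takes n = ⌈−ln(1 − rB₀/P)/ln(1+r)⌉ = ⌈44.693⌉ = 45 payments; the last is £76.56.
Total paid = 44·£110.00 + £76.56 = £4,916.56.
Total interest = total paid − principal = £4,916.56 − £3,000.00 = £1,916.56.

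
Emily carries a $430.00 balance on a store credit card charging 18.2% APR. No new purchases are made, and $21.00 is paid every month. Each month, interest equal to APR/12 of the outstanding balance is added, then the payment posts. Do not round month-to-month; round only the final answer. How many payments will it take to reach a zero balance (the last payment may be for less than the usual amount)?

25 payments

Monthly rate r = 18.2%/12 = 1.51667% = 0.0151667.
Recurrence: B ← B·(1+r) − $21.00.
Month 1: interest $6.52; balance after payment $415.52.
Month 2: interest $6.30; balance after payment $400.82.
Closed form: n = −ln(1 − rB₀/P)/ln(1+r) = −ln(0.68944)/ln(1.01517) ≈ 24.704, so the balance reaches zero during payment 25.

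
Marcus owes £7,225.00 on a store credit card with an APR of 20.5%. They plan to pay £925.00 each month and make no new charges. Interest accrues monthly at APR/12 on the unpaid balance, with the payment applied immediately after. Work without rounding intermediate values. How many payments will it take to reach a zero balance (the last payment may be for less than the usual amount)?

9 months

Monthly rate r = 20.5%/12 = 1.70833% = 0.0170833.
Recurrence: B ← B·(1+r) − £925.00.
Month 1: interest £123.43; balance after payment £6,423.43.
Month 2: interest £109.73; balance after payment £5,608.16.
Closed form: n = −ln(1 − rB₀/P)/ln(1+r) = −ln(0.86657)/ln(1.01708) ≈ 8.455, so the balance reaches zero during payment 9.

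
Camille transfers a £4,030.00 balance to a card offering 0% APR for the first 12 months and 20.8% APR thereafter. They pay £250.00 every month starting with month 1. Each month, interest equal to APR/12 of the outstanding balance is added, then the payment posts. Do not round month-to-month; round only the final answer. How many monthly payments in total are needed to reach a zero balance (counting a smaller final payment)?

Promo months 1–12 at r₀ = 0%/12 = 0; months 13+ at r₁ = 20.8%/12 = 0.0173333.
After month 12 (no interest yet): B = £4,030.00 − 12·£250.00 = £1,030.00.
Then at r₁ with £250.00/mo: n₂ = −ln(1 − r₁·B/P)/ln(1+r₁) ≈ 4.31 → 5 more payments.

17 months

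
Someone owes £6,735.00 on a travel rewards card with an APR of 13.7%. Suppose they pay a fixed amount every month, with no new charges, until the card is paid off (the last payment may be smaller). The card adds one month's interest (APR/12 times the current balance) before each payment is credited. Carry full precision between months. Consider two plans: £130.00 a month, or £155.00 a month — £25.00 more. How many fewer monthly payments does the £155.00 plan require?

Monthly rate r = 13.7%/12 = 1.14167% = 0.0114167.
At £130.00/mo: n = ⌈−ln(1 − rB₀/P)/ln(1+r)⌉ = 79 payments (last £111.60); total interest = total paid − £6,735.00 = £3,516.60.
At £155.00/mo: 61 payments (last £57.60); total interest £2,622.60.
Payments saved = 79 − 61 = 18.

18 fewer payments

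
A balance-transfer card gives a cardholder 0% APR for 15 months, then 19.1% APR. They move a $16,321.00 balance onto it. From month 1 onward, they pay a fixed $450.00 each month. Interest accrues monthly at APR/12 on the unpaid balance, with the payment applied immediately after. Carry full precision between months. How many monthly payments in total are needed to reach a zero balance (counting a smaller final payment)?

42 payments

Promo months 1–15 at r₀ = 0%/12 = 0; months 16+ at r₁ = 19.1%/12 = 0.0159167.
After month 15 (no interest yet): B = $16,321.00 − 15·$450.00 = $9,571.00.
Then at r₁ with $450.00/mo: n₂ = −ln(1 − r₁·B/P)/ln(1+r₁) ≈ 26.17 → 27 more payments.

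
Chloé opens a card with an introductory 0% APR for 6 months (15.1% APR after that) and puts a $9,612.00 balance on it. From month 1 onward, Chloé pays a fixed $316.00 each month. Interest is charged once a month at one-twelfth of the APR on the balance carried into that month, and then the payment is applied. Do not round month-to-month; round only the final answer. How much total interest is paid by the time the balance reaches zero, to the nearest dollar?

$1,561

Promo months 1–6 at r₀ = 0%/12 = 0; months 7+ at r₁ = 15.1%/12 = 0.0125833.
After month 6 (no interest yet): B = $9,612.00 − 6·$316.00 = $7,716.00.
Then at r₁ with $316.00/mo: n₂ = −ln(1 − r₁·B/P)/ln(1+r₁) ≈ 29.36 → 30 more payments.
Total paid = 35·$316.00 + $113.04 = $11,173.04; interest = $11,173.04 − $9,612.00 = $1,561.04.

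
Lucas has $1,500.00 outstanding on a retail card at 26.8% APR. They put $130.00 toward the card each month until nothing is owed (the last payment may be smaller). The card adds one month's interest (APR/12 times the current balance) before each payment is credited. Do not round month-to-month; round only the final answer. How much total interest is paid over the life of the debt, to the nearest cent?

Monthly rate r = 26.8%/12 = 2.23333% = 0.0223333.
Payoff takes n = ⌈−ln(1 − rB₀/P)/ln(1+r)⌉ = ⌈13.491⌉ = 14 payments; the last is $64.23.
Total paid = 13·$130.00 + $64.23 = $1,754.23.
Total interest = total paid − principal = $1,754.23 − $1,500.00 = $254.23.

$254.23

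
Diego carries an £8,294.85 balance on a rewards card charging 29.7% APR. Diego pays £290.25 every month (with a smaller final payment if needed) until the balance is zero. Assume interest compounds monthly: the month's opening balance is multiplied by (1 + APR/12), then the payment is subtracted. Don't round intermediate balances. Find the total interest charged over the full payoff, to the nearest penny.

Monthly rate r = 29.7%/12 = 2.475% = 0.02475.
Payoff takes n = ⌈−ln(1 − rB₀/P)/ln(1+r)⌉ = ⌈50.254⌉ = 51 payments; the last is £74.48.
Total paid = 50·£290.25 + £74.48 = £14,586.98.
Total interest = total paid − principal = £14,586.98 − £8,294.85 = £6,292.13.

£6,292.13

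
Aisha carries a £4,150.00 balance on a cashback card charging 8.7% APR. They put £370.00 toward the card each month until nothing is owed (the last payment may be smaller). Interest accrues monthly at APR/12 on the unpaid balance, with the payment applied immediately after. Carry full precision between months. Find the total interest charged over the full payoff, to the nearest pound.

Monthly rate r = 8.7%/12 = 0.725% = 0.00725.
Payoff takes n = ⌈−ln(1 − rB₀/P)/ln(1+r)⌉ = ⌈11.741⌉ = 12 payments; the last is £274.41.
Total paid = 11·£370.00 + £274.41 = £4,344.41.
Total interest = total paid − principal = £4,344.41 − £4,150.00 = £194.41.

£194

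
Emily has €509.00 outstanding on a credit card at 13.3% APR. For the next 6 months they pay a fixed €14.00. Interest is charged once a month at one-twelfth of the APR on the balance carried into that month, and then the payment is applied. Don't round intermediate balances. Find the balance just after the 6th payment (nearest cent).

€457.44

Monthly rate r = 13.3%/12 = 1.10833% = 0.0110833.
Each month: B ← B·(1+r) − €14.00.
Month 1: interest €5.64; balance after payment €500.64.
Month 2: interest €5.55; balance after payment €492.19.
Month 3: interest €5.46; balance after payment €483.65.
Month 4: interest €5.36; balance after payment €475.01.
Month 5: interest €5.26; balance after payment €466.27.
Month 6: interest €5.17; balance after payment €457.44.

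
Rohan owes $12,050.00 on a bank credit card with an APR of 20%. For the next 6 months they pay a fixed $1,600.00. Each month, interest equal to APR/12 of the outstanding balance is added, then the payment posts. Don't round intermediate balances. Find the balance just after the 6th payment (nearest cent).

$3,297.34

Monthly rate r = 20%/12 = 1.66667% = 0.0166667.
Each month: B ← B·(1+r) − $1,600.00.
Month 1: interest $200.83; balance after payment $10,650.83.
Month 2: interest $177.51; balance after payment $9,228.35.
Month 3: interest $153.81; balance after payment $7,782.15.
Month 4: interest $129.70; balance after payment $6,311.86.
Month 5: interest $105.20; balance after payment $4,817.05.
Month 6: interest $80.28; balance after payment $3,297.34.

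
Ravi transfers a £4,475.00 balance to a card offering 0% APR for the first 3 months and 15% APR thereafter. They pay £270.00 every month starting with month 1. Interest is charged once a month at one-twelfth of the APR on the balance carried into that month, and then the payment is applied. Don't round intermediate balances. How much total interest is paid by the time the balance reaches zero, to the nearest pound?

Promo months 1–3 at r₀ = 0%/12 = 0; months 4+ at r₁ = 15%/12 = 0.0125.
After month 3 (no interest yet): B = £4,475.00 − 3·£270.00 = £3,665.00.
Then at r₁ with £270.00/mo: n₂ = −ln(1 − r₁·B/P)/ln(1+r₁) ≈ 14.97 → 15 more payments.
Total paid = 17·£270.00 + £261.39 = £4,851.39; interest = £4,851.39 − £4,475.00 = £376.39.

£376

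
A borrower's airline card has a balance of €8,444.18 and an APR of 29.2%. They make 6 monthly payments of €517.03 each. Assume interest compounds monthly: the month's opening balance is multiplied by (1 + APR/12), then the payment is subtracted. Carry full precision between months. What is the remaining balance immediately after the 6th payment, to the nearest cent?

Monthly rate r = 29.2%/12 = 2.43333% = 0.0243333.
Each month: B ← B·(1+r) − €517.03.
Month 1: interest €205.48; balance after payment €8,132.63.
Month 2: interest €197.89; balance after payment €7,813.49.
Month 3: interest €190.13; balance after payment €7,486.59.
Month 4: interest €182.17; balance after payment €7,151.73.
Month 5: interest €174.03; balance after payment €6,808.73.
Month 6: interest €165.68; balance after payment €6,457.38.

€6,457.38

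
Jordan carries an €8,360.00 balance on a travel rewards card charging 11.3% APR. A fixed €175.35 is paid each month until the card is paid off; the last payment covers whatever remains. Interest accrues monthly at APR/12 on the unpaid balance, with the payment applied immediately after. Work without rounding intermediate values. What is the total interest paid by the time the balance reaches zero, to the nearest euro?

€2,789

Monthly rate r = 11.3%/12 = 0.941667% = 0.00941667.
Payoff takes n = ⌈−ln(1 − rB₀/P)/ln(1+r)⌉ = ⌈63.582⌉ = 64 payments; the last is €102.26.
Total paid = 63·€175.35 + €102.26 = €11,149.31.
Total interest = total paid − principal = €11,149.31 − €8,360.00 = €2,789.31.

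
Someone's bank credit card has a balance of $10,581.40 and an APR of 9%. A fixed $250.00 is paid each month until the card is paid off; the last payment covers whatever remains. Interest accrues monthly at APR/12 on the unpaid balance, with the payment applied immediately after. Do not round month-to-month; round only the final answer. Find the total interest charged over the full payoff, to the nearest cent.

$2,196.63

Monthly rate r = 9%/12 = 0.75% = 0.0075.
Payoff takes n = ⌈−ln(1 − rB₀/P)/ln(1+r)⌉ = ⌈51.112⌉ = 52 payments; the last is $28.03.
Total paid = 51·$250.00 + $28.03 = $12,778.03.
Total interest = total paid − principal = $12,778.03 − $10,581.40 = $2,196.63.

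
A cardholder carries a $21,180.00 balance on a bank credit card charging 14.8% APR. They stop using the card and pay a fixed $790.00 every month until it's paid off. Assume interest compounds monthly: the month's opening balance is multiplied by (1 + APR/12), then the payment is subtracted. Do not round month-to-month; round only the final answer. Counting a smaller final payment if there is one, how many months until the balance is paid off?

Monthly rate r = 14.8%/12 = 1.23333% = 0.0123333.
Recurrence: B ← B·(1+r) − $790.00.
Month 1: interest $261.22; balance after payment $20,651.22.
Month 2: interest $254.70; balance after payment $20,115.92.
Closed form: n = −ln(1 − rB₀/P)/ln(1+r) = −ln(0.66934)/ln(1.01233) ≈ 32.751, so the balance reaches zero during payment 33.

33 payments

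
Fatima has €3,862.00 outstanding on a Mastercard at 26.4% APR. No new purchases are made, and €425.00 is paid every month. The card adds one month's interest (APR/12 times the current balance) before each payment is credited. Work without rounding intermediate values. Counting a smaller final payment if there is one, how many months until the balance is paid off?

11 payments

Monthly rate r = 26.4%/12 = 2.2% = 0.022.
Recurrence: B ← B·(1+r) − €425.00.
Month 1: interest €84.96; balance after payment €3,521.96.
Month 2: interest €77.48; balance after payment €3,174.45.
Closed form: n = −ln(1 − rB₀/P)/ln(1+r) = −ln(0.80008)/ln(1.022) ≈ 10.249, so the balance reaches zero during payment 11.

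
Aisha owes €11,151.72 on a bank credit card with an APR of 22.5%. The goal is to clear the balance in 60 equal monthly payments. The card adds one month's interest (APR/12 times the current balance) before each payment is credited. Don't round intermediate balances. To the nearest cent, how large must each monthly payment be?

€311.18

Monthly rate r = 22.5%/12 = 1.875% = 0.01875.
Level-payment amortization: P = B₀·r / (1 − (1+r)^(−n)) = 11151.72·0.01875 / (1 − 1.01875^(−60)).
Denominator 1 − (1+r)^(−60) = 0.671947996.
P = 209.095 / 0.671947996 ≈ 311.18.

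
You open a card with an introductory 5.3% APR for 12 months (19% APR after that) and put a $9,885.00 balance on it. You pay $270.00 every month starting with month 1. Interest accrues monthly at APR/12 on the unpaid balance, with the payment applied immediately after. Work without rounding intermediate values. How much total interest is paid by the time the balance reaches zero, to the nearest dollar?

Promo months 1–12 at r₀ = 5.3%/12 = 0.00441667; months 13+ at r₁ = 19%/12 = 0.0158333.
After month 12: iterate B ← B·(1+r₀) − $270.00 for 12 months → $7,101.95.
Then at r₁ with $270.00/mo: n₂ = −ln(1 − r₁·B/P)/ln(1+r₁) ≈ 34.29 → 35 more payments.
Total paid = 46·$270.00 + $78.59 = $12,498.59; interest = $12,498.59 − $9,885.00 = $2,613.59.

$2,614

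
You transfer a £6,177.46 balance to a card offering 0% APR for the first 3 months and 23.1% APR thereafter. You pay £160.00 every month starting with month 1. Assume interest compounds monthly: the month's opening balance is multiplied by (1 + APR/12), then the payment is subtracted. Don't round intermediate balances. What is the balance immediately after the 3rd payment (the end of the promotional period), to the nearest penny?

£5,697.46

Promo months 1–3 at r₀ = 0%/12 = 0; months 4+ at r₁ = 23.1%/12 = 0.01925.
After month 3 (no interest yet): B = £6,177.46 − 3·£160.00 = £5,697.46.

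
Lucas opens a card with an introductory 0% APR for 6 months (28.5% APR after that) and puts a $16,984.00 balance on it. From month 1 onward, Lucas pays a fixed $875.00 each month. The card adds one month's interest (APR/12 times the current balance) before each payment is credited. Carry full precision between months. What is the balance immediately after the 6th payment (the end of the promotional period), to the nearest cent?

$11,734.00

Promo months 1–6 at r₀ = 0%/12 = 0; months 7+ at r₁ = 28.5%/12 = 0.02375.
After month 6 (no interest yet): B = $16,984.00 − 6·$875.00 = $11,734.00.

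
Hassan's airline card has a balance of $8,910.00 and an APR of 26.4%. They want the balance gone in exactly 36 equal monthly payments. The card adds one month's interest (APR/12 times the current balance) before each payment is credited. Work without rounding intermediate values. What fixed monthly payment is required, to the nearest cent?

Monthly rate r = 26.4%/12 = 2.2% = 0.022.
Level-payment amortization: P = B₀·r / (1 − (1+r)^(−n)) = 8910.00·0.022 / (1 − 1.022^(−36)).
Denominator 1 − (1+r)^(−36) = 0.543156183.
P = 196.02 / 0.543156183 ≈ 360.89.

$360.89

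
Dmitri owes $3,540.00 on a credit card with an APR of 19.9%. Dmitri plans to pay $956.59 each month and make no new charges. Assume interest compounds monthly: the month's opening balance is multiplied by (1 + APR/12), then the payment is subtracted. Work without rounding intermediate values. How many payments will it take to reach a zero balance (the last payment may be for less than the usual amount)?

4 months

Monthly rate r = 19.9%/12 = 1.65833% = 0.0165833.
Recurrence: B ← B·(1+r) − $956.59.
Month 1: interest $58.70; balance after payment $2,642.11.
Month 2: interest $43.82; balance after payment $1,729.34.
Month 3: interest $28.68; balance after payment $801.43.
Month 4: interest $13.29; balance after payment $0.00.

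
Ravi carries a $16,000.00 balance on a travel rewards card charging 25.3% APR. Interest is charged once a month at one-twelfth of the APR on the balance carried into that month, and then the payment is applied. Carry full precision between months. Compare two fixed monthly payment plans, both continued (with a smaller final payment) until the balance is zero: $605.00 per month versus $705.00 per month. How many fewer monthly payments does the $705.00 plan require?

Monthly rate r = 25.3%/12 = 2.10833% = 0.0210833.
At $605.00/mo: n = ⌈−ln(1 − rB₀/P)/ln(1+r)⌉ = 40 payments (last $52.23); total interest = total paid − $16,000.00 = $7,647.23.
At $705.00/mo: 32 payments (last $144.20); total interest $5,999.20.
Payments saved = 40 − 32 = 8.

8 fewer payments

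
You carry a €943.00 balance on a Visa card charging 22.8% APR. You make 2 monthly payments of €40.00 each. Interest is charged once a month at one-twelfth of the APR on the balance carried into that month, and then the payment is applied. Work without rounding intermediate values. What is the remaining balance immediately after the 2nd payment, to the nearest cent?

Monthly rate r = 22.8%/12 = 1.9% = 0.019.
Each month: B ← B·(1+r) − €40.00.
Month 1: interest €17.92; balance after payment €920.92.
Month 2: interest €17.50; balance after payment €898.41.

€898.41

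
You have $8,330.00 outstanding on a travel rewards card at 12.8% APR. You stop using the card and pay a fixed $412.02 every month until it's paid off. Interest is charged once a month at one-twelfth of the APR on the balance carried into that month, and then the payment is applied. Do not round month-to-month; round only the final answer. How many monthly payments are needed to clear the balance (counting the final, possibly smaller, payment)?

Monthly rate r = 12.8%/12 = 1.06667% = 0.0106667.
Recurrence: B ← B·(1+r) − $412.02.
Month 1: interest $88.85; balance after payment $8,006.83.
Month 2: interest $85.41; balance after payment $7,680.22.
Closed form: n = −ln(1 − rB₀/P)/ln(1+r) = −ln(0.78435)/ln(1.01067) ≈ 22.893, so the balance reaches zero during payment 23.

23 months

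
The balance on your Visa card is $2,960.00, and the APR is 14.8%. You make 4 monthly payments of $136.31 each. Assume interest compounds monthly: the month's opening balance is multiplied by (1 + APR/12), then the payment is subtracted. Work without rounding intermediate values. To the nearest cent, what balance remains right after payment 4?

$2,553.34

Monthly rate r = 14.8%/12 = 1.23333% = 0.0123333.
Each month: B ← B·(1+r) − $136.31.
Month 1: interest $36.51; balance after payment $2,860.20.
Month 2: interest $35.28; balance after payment $2,759.16.
Month 3: interest $34.03; balance after payment $2,656.88.
Month 4: interest $32.77; balance after payment $2,553.34.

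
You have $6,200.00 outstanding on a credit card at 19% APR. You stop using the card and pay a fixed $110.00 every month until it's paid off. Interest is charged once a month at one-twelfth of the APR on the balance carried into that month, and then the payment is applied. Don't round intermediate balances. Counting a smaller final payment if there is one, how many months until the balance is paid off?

142 payments

Monthly rate r = 19%/12 = 1.58333% = 0.0158333.
Recurrence: B ← B·(1+r) − $110.00.
Month 1: interest $98.17; balance after payment $6,188.17.
Month 2: interest $97.98; balance after payment $6,176.15.
Closed form: n = −ln(1 − rB₀/P)/ln(1+r) = −ln(0.10758)/ln(1.01583) ≈ 141.926, so the balance reaches zero during payment 142.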